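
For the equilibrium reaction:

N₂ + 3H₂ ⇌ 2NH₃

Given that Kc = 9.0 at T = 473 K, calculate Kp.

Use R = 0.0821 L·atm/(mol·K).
K_p = 0.0060

Δn = (moles gaseous products) − (moles gaseous reactants) = -2
T = 473 K; RT = 0.0821 × 473 = 38.8333
Kp = Kc·(RT)^Δn = 9.0 × (38.8333)^-2 = 9.0 × 0.000663119 = 0.0060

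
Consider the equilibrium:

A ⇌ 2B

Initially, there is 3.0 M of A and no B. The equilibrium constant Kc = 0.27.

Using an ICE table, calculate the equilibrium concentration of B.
[B] = 0.835 M

ICE: [A] = 3.0 − x, [B] = 2x.
Kc = (2x)²/(3.0 − x) = 0.27 ⇒ 4x² + 0.27x − 0.81 = 0.
x = (−0.27 + √(0.27² + 4·4·0.81))/(2·4) = (−0.27 + √13.033)/8 = 0.41751.
[B] = 2x = 0.835 M.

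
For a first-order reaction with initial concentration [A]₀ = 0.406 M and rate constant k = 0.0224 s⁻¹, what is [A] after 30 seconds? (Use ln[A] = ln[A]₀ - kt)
0.2073 M

ln[A] = ln[A]₀ - k·t = ln(0.406) - (0.0224)·(30) = -0.9014 - 0.6720 = -1.5734
[A] = e^(-1.5734) = 0.2073 M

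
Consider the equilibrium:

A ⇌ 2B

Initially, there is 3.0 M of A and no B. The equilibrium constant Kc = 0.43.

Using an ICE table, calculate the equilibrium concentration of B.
[B] = 1.033 M

ICE: [A] = 3.0 − x, [B] = 2x.
Kc = (2x)²/(3.0 − x) = 0.43 ⇒ 4x² + 0.43x − 1.29 = 0.
x = (−0.43 + √(0.43² + 4·4·1.29))/(2·4) = (−0.43 + √20.825)/8 = 0.51668.
[B] = 2x = 1.033 M.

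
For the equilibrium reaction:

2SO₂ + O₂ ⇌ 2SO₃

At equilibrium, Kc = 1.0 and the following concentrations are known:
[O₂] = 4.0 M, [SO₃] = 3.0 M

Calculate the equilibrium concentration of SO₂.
[SO₂] = 1.5000 M

Kc = ([SO₃]^2) / ([SO₂]^2 × [O₂]) = 1.0
[SO₂]^2 = (product terms)/(Kc · other reactant terms) = 9 / (1.0 · 4) = 2.25
[SO₂] = (2.25)^(1/2) = 1.5000 M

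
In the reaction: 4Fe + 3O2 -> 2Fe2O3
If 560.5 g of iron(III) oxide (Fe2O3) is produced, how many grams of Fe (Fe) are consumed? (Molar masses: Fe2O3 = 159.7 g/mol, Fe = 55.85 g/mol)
Moles of Fe2O3 = 560.5 g ÷ 159.7 g/mol = 3.50971 mol
Mole ratio: 4 mol Fe / 2 mol Fe2O3
Moles of Fe = 3.50971 × (4/2) = 7.01941 mol
Mass of Fe = 7.01941 mol × 55.85 g/mol = 392 g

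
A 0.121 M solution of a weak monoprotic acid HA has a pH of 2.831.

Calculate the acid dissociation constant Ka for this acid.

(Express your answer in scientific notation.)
K_a = 1.82e-05

[H⁺] = 10^(−pH) = 10^(−2.831) = 1.476e-03 M. For HA ⇌ H⁺ + A⁻, Ka = x²/(C − x) = (1.476e-03)²/(0.121 − 1.476e-03) = 1.82e-05.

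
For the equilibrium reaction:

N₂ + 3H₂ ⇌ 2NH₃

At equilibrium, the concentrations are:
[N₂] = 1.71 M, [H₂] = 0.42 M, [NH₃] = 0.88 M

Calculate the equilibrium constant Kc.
K_c = 6.1125

Kc = ([NH₃]^2) / ([N₂] × [H₂]^3)
   = ((0.88)^2) / ((1.71)·(0.42)^3)
   = 0.7744 / 0.12669 = 6.1125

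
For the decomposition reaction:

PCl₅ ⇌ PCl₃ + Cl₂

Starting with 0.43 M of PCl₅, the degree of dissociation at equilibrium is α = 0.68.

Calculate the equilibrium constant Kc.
K_c = 0.6214

x = α·[A]₀ = 0.68 × 0.43 = 0.2924 M dissociated.
At eq: [PCl₅] = 0.43 − 0.2924 = 0.1376 M; [PCl₃] = [Cl₂] = x = 0.2924 M.
Kc = [PCl₃][Cl₂]/[PCl₅] = (0.2924)²/0.1376 = 0.6214.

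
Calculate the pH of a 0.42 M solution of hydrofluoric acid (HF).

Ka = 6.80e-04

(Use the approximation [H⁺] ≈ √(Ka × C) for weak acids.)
pH = 1.77

[H⁺] = √(Ka × C) = √(6.80e-04 × 0.42) = 1.6900e-02. pH = -log(1.6900e-02)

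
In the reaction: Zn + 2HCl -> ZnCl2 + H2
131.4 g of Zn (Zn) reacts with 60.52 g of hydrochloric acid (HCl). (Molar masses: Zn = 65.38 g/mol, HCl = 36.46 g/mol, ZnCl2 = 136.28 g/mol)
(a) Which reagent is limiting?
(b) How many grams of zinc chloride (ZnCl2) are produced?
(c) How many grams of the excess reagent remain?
(a) HCl, (b) 113.1 g, (c) 77.14 g

Moles of Zn = 131.4 g ÷ 65.38 g/mol = 2.00979 mol
Moles of HCl = 60.52 g ÷ 36.46 g/mol = 1.6599 mol
Moles ÷ coefficient: Zn: 2.00979/1 = 2.01, HCl: 1.6599/2 = 0.83
(a) HCl has the smaller value, so HCl is the limiting reagent.
(b) Moles of ZnCl2 = 1.6599 mol HCl × (1/2) = 0.829951 mol; mass = 0.829951 mol × 136.28 g/mol = 113.1 g
(c) Zn consumed = 1.6599 × (1/2) = 0.829951 mol; remaining = 2.00979 − 0.829951 = 1.17984 mol; mass = 1.17984 mol × 65.38 g/mol = 77.14 g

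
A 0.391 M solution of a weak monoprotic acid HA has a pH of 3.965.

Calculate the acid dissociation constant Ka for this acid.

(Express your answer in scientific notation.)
K_a = 3.01e-08

[H⁺] = 10^(−pH) = 10^(−3.965) = 1.084e-04 M. For HA ⇌ H⁺ + A⁻, Ka = x²/(C − x) = (1.084e-04)²/(0.391 − 1.084e-04) = 3.01e-08.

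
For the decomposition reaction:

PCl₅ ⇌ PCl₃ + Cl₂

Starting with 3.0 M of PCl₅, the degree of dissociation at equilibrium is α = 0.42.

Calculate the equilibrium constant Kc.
K_c = 0.9124

x = α·[A]₀ = 0.42 × 3.0 = 1.26 M dissociated.
At eq: [PCl₅] = 3.0 − 1.26 = 1.74 M; [PCl₃] = [Cl₂] = x = 1.26 M.
Kc = [PCl₃][Cl₂]/[PCl₅] = (1.26)²/1.74 = 0.9124.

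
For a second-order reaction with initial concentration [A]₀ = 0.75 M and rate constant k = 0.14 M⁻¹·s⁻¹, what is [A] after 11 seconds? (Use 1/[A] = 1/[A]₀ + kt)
0.3480 M

1/[A] = 1/[A]₀ + k·t = 1/0.75 + (0.14)·(11) = 1.3333 + 1.5400 = 2.8733
[A] = 1/2.8733 = 0.3480 M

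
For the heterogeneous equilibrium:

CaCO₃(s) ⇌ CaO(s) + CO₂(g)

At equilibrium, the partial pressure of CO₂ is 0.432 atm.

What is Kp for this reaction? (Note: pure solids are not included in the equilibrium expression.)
K_p = 0.432

Solids (CaCO₃, CaO) have activity 1 and are excluded.
Kp = P(CO₂) = 0.432.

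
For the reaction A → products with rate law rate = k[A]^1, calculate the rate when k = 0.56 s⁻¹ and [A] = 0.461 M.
0.2582 M/s

rate = k·[A]^1 = 0.56·(0.461)^1 = 0.56·0.461 = 0.2582 M/s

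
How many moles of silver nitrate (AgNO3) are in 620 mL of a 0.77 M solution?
Moles = Molarity × Volume (L)
Moles = 0.77 M × 0.62 L = 0.4774 mol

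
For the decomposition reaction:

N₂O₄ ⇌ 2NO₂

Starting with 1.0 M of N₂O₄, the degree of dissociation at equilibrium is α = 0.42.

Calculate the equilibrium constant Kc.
K_c = 1.2166

x = α·[A]₀ = 0.42 × 1.0 = 0.42 M dissociated.
At eq: [N₂O₄] = 1.0 − 0.42 = 0.58 M; [NO₂] = 2x = 0.84 M.
Kc = [NO₂]²/[N₂O₄] = (0.84)²/0.58 = 1.217.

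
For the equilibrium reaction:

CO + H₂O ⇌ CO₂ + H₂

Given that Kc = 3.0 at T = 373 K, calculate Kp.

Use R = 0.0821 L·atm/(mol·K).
K_p = 3.0000

Δn = (moles gaseous products) − (moles gaseous reactants) = 0
T = 373 K; RT = 0.0821 × 373 = 30.6233
Kp = Kc·(RT)^Δn = 3.0 × (30.6233)^0 = 3.0 × 1 = 3.0000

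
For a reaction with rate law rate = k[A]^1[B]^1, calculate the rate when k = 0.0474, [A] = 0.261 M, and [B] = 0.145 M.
0.001794 M/s

rate = k·[A]^1·[B]^1 = 0.0474·(0.261)^1·(0.145)^1 = 0.0474·0.261·0.145 = 0.001794 M/s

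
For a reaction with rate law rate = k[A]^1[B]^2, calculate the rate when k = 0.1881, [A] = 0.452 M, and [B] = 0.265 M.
0.005971 M/s

rate = k·[A]^1·[B]^2 = 0.1881·(0.452)^1·(0.265)^2 = 0.1881·0.452·0.070225 = 0.005971 M/s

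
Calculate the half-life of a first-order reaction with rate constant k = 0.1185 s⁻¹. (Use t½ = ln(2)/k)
5.85 s

t½ = ln(2)/k = 0.6931/0.1185 = 5.85 s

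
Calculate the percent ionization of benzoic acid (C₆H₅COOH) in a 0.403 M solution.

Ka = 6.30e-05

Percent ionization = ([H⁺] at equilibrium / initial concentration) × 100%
Percent ionization = 1.24%

Let x = [H⁺]. Ka = x²/(C - x) ⇒ x² + (6.30e-05)x - (6.30e-05)(0.403) = 0. x = 5.0073e-03. Percent = (5.0073e-03/0.403) × 100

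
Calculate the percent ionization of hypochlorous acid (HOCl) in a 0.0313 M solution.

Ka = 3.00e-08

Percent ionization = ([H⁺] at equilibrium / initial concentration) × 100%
Percent ionization = 0.0979%

Let x = [H⁺]. Ka = x²/(C - x) ⇒ x² + (3.00e-08)x - (3.00e-08)(0.0313) = 0. x = 3.0628e-05. Percent = (3.0628e-05/0.0313) × 100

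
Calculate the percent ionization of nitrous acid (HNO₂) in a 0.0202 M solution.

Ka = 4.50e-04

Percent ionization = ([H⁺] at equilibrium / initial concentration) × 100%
Percent ionization = 13.9%

Let x = [H⁺]. Ka = x²/(C - x) ⇒ x² + (4.50e-04)x - (4.50e-04)(0.0202) = 0. x = 2.7983e-03. Percent = (2.7983e-03/0.0202) × 100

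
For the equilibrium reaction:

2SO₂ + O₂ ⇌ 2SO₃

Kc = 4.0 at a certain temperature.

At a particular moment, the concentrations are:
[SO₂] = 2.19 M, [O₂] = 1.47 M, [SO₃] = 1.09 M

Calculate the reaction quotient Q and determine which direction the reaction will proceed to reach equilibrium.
Q = 0.169, Q < K, reaction proceeds forward (toward products)

Q = ([SO₃]^2) / ([SO₂]^2 × [O₂])
  = ((1.09)^2) / ((2.19)^2·(1.47)) = 1.1881/7.0503 = 0.1685
Since Q = 0.1685 < Kc = 4.0, the reaction proceeds forward (toward products) to reach equilibrium.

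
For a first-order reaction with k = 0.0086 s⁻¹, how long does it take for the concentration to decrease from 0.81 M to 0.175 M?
178.17 s

From ln[A] = ln[A]₀ - k·t: t = ln([A]₀/[A])/k = ln(0.81/0.175)/0.0086 = ln(4.6286)/0.0086 = 1.5322/0.0086 = 178.17 s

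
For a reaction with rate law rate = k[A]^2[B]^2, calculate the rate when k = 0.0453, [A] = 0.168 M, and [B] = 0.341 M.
0.0001487 M/s

rate = k·[A]^2·[B]^2 = 0.0453·(0.168)^2·(0.341)^2 = 0.0453·0.028224·0.116281 = 0.0001487 M/s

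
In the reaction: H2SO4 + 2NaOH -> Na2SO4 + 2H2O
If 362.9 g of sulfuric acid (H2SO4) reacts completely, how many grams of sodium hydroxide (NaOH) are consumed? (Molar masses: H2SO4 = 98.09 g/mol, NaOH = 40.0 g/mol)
Moles of H2SO4 = 362.9 g ÷ 98.09 g/mol = 3.69966 mol
Mole ratio: 2 mol NaOH / 1 mol H2SO4
Moles of NaOH = 3.69966 × (2/1) = 7.39933 mol
Mass of NaOH = 7.39933 mol × 40.0 g/mol = 296 g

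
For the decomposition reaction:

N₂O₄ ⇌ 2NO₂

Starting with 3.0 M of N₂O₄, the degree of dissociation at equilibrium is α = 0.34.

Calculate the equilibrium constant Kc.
K_c = 2.1018

x = α·[A]₀ = 0.34 × 3.0 = 1.02 M dissociated.
At eq: [N₂O₄] = 3.0 − 1.02 = 1.98 M; [NO₂] = 2x = 2.04 M.
Kc = [NO₂]²/[N₂O₄] = (2.04)²/1.98 = 2.102.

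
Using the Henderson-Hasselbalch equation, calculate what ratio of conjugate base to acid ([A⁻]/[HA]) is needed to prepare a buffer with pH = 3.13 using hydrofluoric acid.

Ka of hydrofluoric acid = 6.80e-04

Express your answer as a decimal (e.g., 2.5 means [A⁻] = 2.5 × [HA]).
[A⁻]/[HA] = 0.917

pKa = −log(6.80e-04) = 3.1675. pH = pKa + log([A⁻]/[HA]). 3.13 = 3.1675 + log(ratio). log(ratio) = 3.13 − 3.1675 = -0.0375. ratio = 10^(-0.0375) = 0.917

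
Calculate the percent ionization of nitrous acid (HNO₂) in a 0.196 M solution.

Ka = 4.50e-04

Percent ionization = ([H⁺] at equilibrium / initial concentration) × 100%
Percent ionization = 4.68%

Let x = [H⁺]. Ka = x²/(C - x) ⇒ x² + (4.50e-04)x - (4.50e-04)(0.196) = 0. x = 9.1692e-03. Percent = (9.1692e-03/0.196) × 100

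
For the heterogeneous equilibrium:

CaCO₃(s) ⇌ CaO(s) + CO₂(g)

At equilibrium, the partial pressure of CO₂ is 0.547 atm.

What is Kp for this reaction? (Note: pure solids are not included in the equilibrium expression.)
K_p = 0.547

Solids (CaCO₃, CaO) have activity 1 and are excluded.
Kp = P(CO₂) = 0.547.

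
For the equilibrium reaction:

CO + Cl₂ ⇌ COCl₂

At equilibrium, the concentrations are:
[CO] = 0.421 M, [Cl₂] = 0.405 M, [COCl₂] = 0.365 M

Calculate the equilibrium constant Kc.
K_c = 2.1407

Kc = ([COCl₂]) / ([CO] × [Cl₂])
   = ((0.365)) / ((0.421)·(0.405))
   = 0.365 / 0.17051 = 2.1407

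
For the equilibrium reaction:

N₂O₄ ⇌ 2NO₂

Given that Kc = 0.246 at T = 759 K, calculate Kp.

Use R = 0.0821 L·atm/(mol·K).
K_p = 15.3292

Δn = (moles gaseous products) − (moles gaseous reactants) = 1
T = 759 K; RT = 0.0821 × 759 = 62.3139
Kp = Kc·(RT)^Δn = 0.246 × (62.3139)^1 = 0.246 × 62.3139 = 15.3292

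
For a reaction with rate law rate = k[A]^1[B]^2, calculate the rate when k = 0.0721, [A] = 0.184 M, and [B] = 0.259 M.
0.0008899 M/s

rate = k·[A]^1·[B]^2 = 0.0721·(0.184)^1·(0.259)^2 = 0.0721·0.184·0.067081 = 0.0008899 M/s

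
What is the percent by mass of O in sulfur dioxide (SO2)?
Mass of O in formula = 16.0 × 2 = 32 g/mol
Molar mass = 64.07 g/mol
% O = (32/64.07) × 100% = 49.95%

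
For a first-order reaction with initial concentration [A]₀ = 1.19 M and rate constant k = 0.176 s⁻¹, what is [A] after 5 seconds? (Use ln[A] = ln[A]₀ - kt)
0.4936 M

ln[A] = ln[A]₀ - k·t = ln(1.19) - (0.176)·(5) = 0.1740 - 0.8800 = -0.7060
[A] = e^(-0.7060) = 0.4936 M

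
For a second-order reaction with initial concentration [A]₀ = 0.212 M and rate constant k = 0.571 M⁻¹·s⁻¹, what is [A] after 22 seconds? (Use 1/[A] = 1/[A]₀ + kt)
0.0579 M

1/[A] = 1/[A]₀ + k·t = 1/0.212 + (0.571)·(22) = 4.7170 + 12.5620 = 17.2790
[A] = 1/17.2790 = 0.0579 M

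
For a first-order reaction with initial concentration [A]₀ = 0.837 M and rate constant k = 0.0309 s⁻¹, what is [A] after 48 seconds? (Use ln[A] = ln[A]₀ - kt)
0.1899 M

ln[A] = ln[A]₀ - k·t = ln(0.837) - (0.0309)·(48) = -0.1779 - 1.4832 = -1.6611
[A] = e^(-1.6611) = 0.1899 M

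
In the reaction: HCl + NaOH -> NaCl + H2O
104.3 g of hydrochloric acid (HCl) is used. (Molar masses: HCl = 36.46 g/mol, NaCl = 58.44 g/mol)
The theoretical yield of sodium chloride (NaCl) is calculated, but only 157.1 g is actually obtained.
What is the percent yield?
Moles of HCl = 104.3 g ÷ 36.46 g/mol = 2.86067 mol
Mole ratio: 1 mol NaCl / 1 mol HCl
Moles of NaCl = 2.86067 × (1/1) = 2.86067 mol
Theoretical yield = 2.86067 mol × 58.44 g/mol = 167.18 g
Actual yield = 157.1 g
Percent yield = (157.1 / 167.18) × 100% = 94.0%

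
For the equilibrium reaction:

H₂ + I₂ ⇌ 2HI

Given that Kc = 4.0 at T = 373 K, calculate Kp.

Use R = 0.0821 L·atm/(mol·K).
K_p = 4.0000

Δn = (moles gaseous products) − (moles gaseous reactants) = 0
T = 373 K; RT = 0.0821 × 373 = 30.6233
Kp = Kc·(RT)^Δn = 4.0 × (30.6233)^0 = 4.0 × 1 = 4.0000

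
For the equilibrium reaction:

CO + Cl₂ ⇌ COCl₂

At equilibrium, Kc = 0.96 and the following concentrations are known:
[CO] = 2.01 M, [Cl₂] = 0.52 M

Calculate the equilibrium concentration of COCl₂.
[COCl₂] = 1.0034 M

Kc = ([COCl₂]) / ([CO] × [Cl₂]) = 0.96
[COCl₂]^1 = Kc · (reactant terms)/(other product terms) = 0.96 · 1.0452 / 1 = 1.0034
[COCl₂] = 1.0034 M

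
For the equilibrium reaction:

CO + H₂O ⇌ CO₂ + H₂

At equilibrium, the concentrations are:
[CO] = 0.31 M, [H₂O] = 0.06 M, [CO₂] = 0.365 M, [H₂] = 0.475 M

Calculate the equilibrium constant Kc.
K_c = 9.3212

Kc = ([CO₂] × [H₂]) / ([CO] × [H₂O])
   = ((0.365)·(0.475)) / ((0.31)·(0.06))
   = 0.17338 / 0.0186 = 9.3212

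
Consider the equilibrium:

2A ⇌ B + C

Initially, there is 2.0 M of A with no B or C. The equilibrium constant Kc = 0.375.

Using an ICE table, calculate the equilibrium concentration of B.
[B] = 0.551 M

ICE: [A] = 2.0 − 2x, [B] = [C] = x.
Kc = x²/(2.0 − 2x)² = 0.375 ⇒ √Kc = x/(2.0 − 2x).
x = √0.375·2.0/(1 + 2√0.375) = 0.61237·2.0/2.2247 = 0.55051.
[B] = x = 0.551 M.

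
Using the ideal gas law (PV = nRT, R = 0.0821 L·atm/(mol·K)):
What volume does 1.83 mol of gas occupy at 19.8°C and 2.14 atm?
T = 19.8°C + 273.15 = 292.95 K
V = nRT/P = (1.83 × 0.0821 × 292.95) / 2.14
V = 20.57 L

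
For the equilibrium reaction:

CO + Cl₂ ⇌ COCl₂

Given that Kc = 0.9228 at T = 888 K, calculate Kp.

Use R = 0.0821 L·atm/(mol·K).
K_p = 0.0127

Δn = (moles gaseous products) − (moles gaseous reactants) = -1
T = 888 K; RT = 0.0821 × 888 = 72.9048
Kp = Kc·(RT)^Δn = 0.9228 × (72.9048)^-1 = 0.9228 × 0.0137165 = 0.0127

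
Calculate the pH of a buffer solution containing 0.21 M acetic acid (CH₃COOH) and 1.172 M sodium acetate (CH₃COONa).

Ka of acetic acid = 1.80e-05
pH = 5.49

pKa = -log(1.80e-05) = 4.74. pH = pKa + log([A⁻]/[HA]) = 4.74 + log(1.172/0.21)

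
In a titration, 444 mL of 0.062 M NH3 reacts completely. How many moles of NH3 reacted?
Moles = Molarity × Volume (L)
Moles = 0.062 M × 0.444 L = 0.02753 mol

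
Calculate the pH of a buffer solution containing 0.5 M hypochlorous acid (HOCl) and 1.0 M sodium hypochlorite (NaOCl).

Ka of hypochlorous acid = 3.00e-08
pH = 7.82

pKa = -log(3.00e-08) = 7.52. pH = pKa + log([A⁻]/[HA]) = 7.52 + log(1.0/0.5)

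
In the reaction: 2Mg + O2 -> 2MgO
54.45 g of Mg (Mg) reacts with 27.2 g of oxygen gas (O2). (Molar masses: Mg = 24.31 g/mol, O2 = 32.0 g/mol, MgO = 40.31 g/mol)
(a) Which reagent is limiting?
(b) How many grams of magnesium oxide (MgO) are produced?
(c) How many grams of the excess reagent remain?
(a) O2, (b) 68.53 g, (c) 13.12 g

Moles of Mg = 54.45 g ÷ 24.31 g/mol = 2.23982 mol
Moles of O2 = 27.2 g ÷ 32.0 g/mol = 0.85 mol
Moles ÷ coefficient: Mg: 2.23982/2 = 1.12, O2: 0.85/1 = 0.85
(a) O2 has the smaller value, so O2 is the limiting reagent.
(b) Moles of MgO = 0.85 mol O2 × (2/1) = 1.7 mol; mass = 1.7 mol × 40.31 g/mol = 68.53 g
(c) Mg consumed = 0.85 × (2/1) = 1.7 mol; remaining = 2.23982 − 1.7 = 0.539819 mol; mass = 0.539819 mol × 24.31 g/mol = 13.12 g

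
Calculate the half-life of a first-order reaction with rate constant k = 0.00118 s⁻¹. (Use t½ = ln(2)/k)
587.41 s

t½ = ln(2)/k = 0.6931/0.00118 = 587.41 s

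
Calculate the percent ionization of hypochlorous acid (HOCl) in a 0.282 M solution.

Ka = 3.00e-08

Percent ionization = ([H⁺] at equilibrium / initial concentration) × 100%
Percent ionization = 0.0326%

Let x = [H⁺]. Ka = x²/(C - x) ⇒ x² + (3.00e-08)x - (3.00e-08)(0.282) = 0. x = 9.1963e-05. Percent = (9.1963e-05/0.282) × 100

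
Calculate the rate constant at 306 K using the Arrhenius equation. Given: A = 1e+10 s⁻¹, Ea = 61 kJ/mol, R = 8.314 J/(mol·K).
3.86e-01 s⁻¹

k = A·exp(-Ea/(R·T)) = 1e+10·exp(-61000/(8.314·306)) = 1e+10·exp(-23.9772) = 1e+10·3.8622e-11 = 3.86e-01 s⁻¹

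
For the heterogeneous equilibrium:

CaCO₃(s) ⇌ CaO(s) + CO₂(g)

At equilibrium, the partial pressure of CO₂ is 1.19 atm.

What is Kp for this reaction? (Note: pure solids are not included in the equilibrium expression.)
K_p = 1.19

Solids (CaCO₃, CaO) have activity 1 and are excluded.
Kp = P(CO₂) = 1.19.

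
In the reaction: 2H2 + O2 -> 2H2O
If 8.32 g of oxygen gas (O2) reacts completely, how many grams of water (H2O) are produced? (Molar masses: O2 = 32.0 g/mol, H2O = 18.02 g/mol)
Moles of O2 = 8.32 g ÷ 32.0 g/mol = 0.26 mol
Mole ratio: 2 mol H2O / 1 mol O2
Moles of H2O = 0.26 × (2/1) = 0.52 mol
Mass of H2O = 0.52 mol × 18.02 g/mol = 9.37 g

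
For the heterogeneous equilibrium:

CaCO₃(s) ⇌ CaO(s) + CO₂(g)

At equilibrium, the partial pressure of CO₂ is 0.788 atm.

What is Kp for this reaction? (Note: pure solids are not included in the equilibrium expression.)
K_p = 0.788

Solids (CaCO₃, CaO) have activity 1 and are excluded.
Kp = P(CO₂) = 0.788.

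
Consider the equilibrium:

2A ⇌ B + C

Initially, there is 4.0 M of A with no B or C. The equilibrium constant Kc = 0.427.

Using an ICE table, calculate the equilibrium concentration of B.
[B] = 1.133 M

ICE: [A] = 4.0 − 2x, [B] = [C] = x.
Kc = x²/(4.0 − 2x)² = 0.427 ⇒ √Kc = x/(4.0 − 2x).
x = √0.427·4.0/(1 + 2√0.427) = 0.65345·4.0/2.3069 = 1.133.
[B] = x = 1.133 M.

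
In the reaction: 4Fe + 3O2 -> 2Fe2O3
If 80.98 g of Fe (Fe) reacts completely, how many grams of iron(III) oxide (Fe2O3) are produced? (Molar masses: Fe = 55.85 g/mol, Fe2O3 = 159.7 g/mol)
Moles of Fe = 80.98 g ÷ 55.85 g/mol = 1.44996 mol
Mole ratio: 2 mol Fe2O3 / 4 mol Fe
Moles of Fe2O3 = 1.44996 × (2/4) = 0.724978 mol
Mass of Fe2O3 = 0.724978 mol × 159.7 g/mol = 115.8 g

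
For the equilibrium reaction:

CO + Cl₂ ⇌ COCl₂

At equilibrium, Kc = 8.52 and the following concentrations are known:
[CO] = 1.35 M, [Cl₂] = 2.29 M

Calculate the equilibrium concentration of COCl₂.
[COCl₂] = 26.3396 M

Kc = ([COCl₂]) / ([CO] × [Cl₂]) = 8.52
[COCl₂]^1 = Kc · (reactant terms)/(other product terms) = 8.52 · 3.0915 / 1 = 26.34
[COCl₂] = 26.3396 M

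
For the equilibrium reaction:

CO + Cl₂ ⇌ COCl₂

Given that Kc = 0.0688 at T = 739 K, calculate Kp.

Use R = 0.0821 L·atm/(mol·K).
K_p = 0.0011

Δn = (moles gaseous products) − (moles gaseous reactants) = -1
T = 739 K; RT = 0.0821 × 739 = 60.6719
Kp = Kc·(RT)^Δn = 0.0688 × (60.6719)^-1 = 0.0688 × 0.0164821 = 0.0011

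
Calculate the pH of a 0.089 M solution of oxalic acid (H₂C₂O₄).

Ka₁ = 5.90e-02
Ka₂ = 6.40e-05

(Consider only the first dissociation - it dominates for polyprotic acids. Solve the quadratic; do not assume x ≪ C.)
pH = 1.31

x² + Ka₁·x − Ka₁·C = 0 with Ka₁ = 5.90e-02, C = 0.089.
x = (−Ka₁ + √(Ka₁² + 4·Ka₁·C))/2 = 4.8738e-02 M, so pH = 1.31.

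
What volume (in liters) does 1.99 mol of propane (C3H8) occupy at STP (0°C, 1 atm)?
At STP, 1 mol of gas occupies 22.4 L
Volume = 1.99 mol × 22.4 L/mol = 44.58 L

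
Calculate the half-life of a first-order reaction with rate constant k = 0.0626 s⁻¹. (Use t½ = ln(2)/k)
11.07 s

t½ = ln(2)/k = 0.6931/0.0626 = 11.07 s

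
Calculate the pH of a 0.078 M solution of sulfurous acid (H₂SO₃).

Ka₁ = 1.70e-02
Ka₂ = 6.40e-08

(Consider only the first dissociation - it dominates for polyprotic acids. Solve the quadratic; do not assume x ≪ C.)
pH = 1.54

x² + Ka₁·x − Ka₁·C = 0 with Ka₁ = 1.70e-02, C = 0.078.
x = (−Ka₁ + √(Ka₁² + 4·Ka₁·C))/2 = 2.8893e-02 M, so pH = 1.54.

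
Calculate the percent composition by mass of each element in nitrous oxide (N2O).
N: 63.65%, O: 36.35%

Molar mass of N2O = 44.02 g/mol
% N = (2 × 14.01) / 44.02 × 100% = 28.02 / 44.02 × 100% = 63.65%
% O = (1 × 16.0) / 44.02 × 100% = 16 / 44.02 × 100% = 36.35%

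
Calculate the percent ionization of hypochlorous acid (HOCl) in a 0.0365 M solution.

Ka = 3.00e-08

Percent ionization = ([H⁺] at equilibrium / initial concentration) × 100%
Percent ionization = 0.0906%

Let x = [H⁺]. Ka = x²/(C - x) ⇒ x² + (3.00e-08)x - (3.00e-08)(0.0365) = 0. x = 3.3076e-05. Percent = (3.3076e-05/0.0365) × 100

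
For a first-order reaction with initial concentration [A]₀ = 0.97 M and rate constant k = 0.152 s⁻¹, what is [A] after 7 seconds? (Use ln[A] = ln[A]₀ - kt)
0.3347 M

ln[A] = ln[A]₀ - k·t = ln(0.97) - (0.152)·(7) = -0.0305 - 1.0640 = -1.0945
[A] = e^(-1.0945) = 0.3347 M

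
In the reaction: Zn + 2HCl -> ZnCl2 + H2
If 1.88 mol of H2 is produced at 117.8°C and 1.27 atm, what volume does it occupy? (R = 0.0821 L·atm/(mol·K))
T = 117.8°C + 273.15 = 390.95 K
V = nRT/P = (1.88 × 0.0821 × 390.95) / 1.27
V = 47.51 L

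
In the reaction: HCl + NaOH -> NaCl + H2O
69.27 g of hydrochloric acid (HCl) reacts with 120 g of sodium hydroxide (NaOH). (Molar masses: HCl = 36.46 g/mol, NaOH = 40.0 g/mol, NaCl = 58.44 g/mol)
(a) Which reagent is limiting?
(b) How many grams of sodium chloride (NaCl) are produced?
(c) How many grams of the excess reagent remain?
(a) HCl, (b) 111 g, (c) 44 g

Moles of HCl = 69.27 g ÷ 36.46 g/mol = 1.89989 mol
Moles of NaOH = 120 g ÷ 40.0 g/mol = 3 mol
Moles ÷ coefficient: HCl: 1.89989/1 = 1.9, NaOH: 3/1 = 3
(a) HCl has the smaller value, so HCl is the limiting reagent.
(b) Moles of NaCl = 1.89989 mol HCl × (1/1) = 1.89989 mol; mass = 1.89989 mol × 58.44 g/mol = 111 g
(c) NaOH consumed = 1.89989 × (1/1) = 1.89989 mol; remaining = 3 − 1.89989 = 1.10011 mol; mass = 1.10011 mol × 40.0 g/mol = 44 g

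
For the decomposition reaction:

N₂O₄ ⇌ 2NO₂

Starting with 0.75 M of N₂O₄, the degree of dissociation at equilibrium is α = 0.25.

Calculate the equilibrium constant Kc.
K_c = 0.2500

x = α·[A]₀ = 0.25 × 0.75 = 0.1875 M dissociated.
At eq: [N₂O₄] = 0.75 − 0.1875 = 0.5625 M; [NO₂] = 2x = 0.375 M.
Kc = [NO₂]²/[N₂O₄] = (0.375)²/0.5625 = 0.25.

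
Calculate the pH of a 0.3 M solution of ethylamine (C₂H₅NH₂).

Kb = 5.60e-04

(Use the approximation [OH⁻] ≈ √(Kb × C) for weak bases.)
pH = 12.11

[OH⁻] = √(Kb × C) = √(5.60e-04 × 0.3) = 1.2961e-02. pOH = 1.89, pH = 14 - pOH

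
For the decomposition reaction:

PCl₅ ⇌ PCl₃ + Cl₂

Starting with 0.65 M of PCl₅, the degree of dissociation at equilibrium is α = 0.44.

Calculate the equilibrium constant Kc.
K_c = 0.2247

x = α·[A]₀ = 0.44 × 0.65 = 0.286 M dissociated.
At eq: [PCl₅] = 0.65 − 0.286 = 0.364 M; [PCl₃] = [Cl₂] = x = 0.286 M.
Kc = [PCl₃][Cl₂]/[PCl₅] = (0.286)²/0.364 = 0.2247.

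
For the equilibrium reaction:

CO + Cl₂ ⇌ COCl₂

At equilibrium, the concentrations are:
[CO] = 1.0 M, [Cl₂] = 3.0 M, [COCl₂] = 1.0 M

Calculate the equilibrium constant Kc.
K_c = 0.3333

Kc = ([COCl₂]) / ([CO] × [Cl₂])
   = ((1.0)) / ((1.0)·(3.0))
   = 1 / 3 = 0.3333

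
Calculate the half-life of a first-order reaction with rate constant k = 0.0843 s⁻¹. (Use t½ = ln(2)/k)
8.22 s

t½ = ln(2)/k = 0.6931/0.0843 = 8.22 s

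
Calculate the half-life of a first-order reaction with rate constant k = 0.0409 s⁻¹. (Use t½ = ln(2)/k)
16.95 s

t½ = ln(2)/k = 0.6931/0.0409 = 16.95 s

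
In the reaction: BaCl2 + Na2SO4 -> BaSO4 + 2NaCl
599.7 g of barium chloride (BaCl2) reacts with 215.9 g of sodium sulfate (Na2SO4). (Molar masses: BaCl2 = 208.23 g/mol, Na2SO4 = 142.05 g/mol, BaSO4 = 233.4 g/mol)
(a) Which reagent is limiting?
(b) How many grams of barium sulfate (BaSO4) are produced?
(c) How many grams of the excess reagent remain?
(a) Na2SO4, (b) 354.7 g, (c) 283.2 g

Moles of BaCl2 = 599.7 g ÷ 208.23 g/mol = 2.87999 mol
Moles of Na2SO4 = 215.9 g ÷ 142.05 g/mol = 1.51989 mol
Moles ÷ coefficient: BaCl2: 2.87999/1 = 2.88, Na2SO4: 1.51989/1 = 1.52
(a) Na2SO4 has the smaller value, so Na2SO4 is the limiting reagent.
(b) Moles of BaSO4 = 1.51989 mol Na2SO4 × (1/1) = 1.51989 mol; mass = 1.51989 mol × 233.4 g/mol = 354.7 g
(c) BaCl2 consumed = 1.51989 × (1/1) = 1.51989 mol; remaining = 2.87999 − 1.51989 = 1.3601 mol; mass = 1.3601 mol × 208.23 g/mol = 283.2 g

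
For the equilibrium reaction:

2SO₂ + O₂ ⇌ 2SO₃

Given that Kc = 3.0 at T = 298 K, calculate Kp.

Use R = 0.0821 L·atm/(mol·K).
K_p = 0.1226

Δn = (moles gaseous products) − (moles gaseous reactants) = -1
T = 298 K; RT = 0.0821 × 298 = 24.4658
Kp = Kc·(RT)^Δn = 3.0 × (24.4658)^-1 = 3.0 × 0.0408734 = 0.1226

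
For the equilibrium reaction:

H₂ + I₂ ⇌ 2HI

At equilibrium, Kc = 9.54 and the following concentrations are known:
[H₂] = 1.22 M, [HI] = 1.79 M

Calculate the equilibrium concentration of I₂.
[I₂] = 0.2753 M

Kc = ([HI]^2) / ([H₂] × [I₂]) = 9.54
[I₂]^1 = (product terms)/(Kc · other reactant terms) = 3.2041 / (9.54 · 1.22) = 0.27529
[I₂] = 0.2753 M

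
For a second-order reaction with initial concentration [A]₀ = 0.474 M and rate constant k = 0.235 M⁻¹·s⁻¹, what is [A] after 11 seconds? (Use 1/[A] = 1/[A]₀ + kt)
0.2130 M

1/[A] = 1/[A]₀ + k·t = 1/0.474 + (0.235)·(11) = 2.1097 + 2.5850 = 4.6947
[A] = 1/4.6947 = 0.2130 M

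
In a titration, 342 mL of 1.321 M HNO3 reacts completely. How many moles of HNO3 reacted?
Moles = Molarity × Volume (L)
Moles = 1.321 M × 0.342 L = 0.4518 mol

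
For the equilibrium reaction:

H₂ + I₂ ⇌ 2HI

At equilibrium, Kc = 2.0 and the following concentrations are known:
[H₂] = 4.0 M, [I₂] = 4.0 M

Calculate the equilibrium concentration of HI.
[HI] = 5.6569 M

Kc = ([HI]^2) / ([H₂] × [I₂]) = 2.0
[HI]^2 = Kc · (reactant terms)/(other product terms) = 2.0 · 16 / 1 = 32
[HI] = (32)^(1/2) = 5.6569 M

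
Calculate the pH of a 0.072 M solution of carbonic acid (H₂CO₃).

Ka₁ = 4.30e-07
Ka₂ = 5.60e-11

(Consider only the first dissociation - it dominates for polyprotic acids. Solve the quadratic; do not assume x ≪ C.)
pH = 3.76

x² + Ka₁·x − Ka₁·C = 0 with Ka₁ = 4.30e-07, C = 0.072.
x = (−Ka₁ + √(Ka₁² + 4·Ka₁·C))/2 = 1.7574e-04 M, so pH = 3.76.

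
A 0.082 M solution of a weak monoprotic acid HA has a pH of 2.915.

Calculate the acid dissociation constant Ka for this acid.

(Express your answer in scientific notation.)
K_a = 1.83e-05

[H⁺] = 10^(−pH) = 10^(−2.915) = 1.216e-03 M. For HA ⇌ H⁺ + A⁻, Ka = x²/(C − x) = (1.216e-03)²/(0.082 − 1.216e-03) = 1.83e-05.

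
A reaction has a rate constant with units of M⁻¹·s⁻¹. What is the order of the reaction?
second order (2)

For an n-th order reaction, k has units M^(1-n)·s⁻¹. Matching M⁻¹·s⁻¹ gives 1-n = -1, so n = 2 (second order).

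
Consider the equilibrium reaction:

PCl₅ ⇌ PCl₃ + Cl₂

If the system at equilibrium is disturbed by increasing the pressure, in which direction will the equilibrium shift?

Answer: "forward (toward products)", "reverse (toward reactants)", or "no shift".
reverse (toward reactants)

Apply Le Chatelier's principle: system shifts to counteract the change.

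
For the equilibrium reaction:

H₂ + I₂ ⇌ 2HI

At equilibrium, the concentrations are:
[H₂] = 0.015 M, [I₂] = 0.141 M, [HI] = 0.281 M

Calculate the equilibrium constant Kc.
K_c = 37.3338

Kc = ([HI]^2) / ([H₂] × [I₂])
   = ((0.281)^2) / ((0.015)·(0.141))
   = 0.078961 / 0.002115 = 37.3338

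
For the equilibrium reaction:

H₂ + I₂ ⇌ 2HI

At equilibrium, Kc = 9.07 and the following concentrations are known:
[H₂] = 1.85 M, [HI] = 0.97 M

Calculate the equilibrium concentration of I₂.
[I₂] = 0.0561 M

Kc = ([HI]^2) / ([H₂] × [I₂]) = 9.07
[I₂]^1 = (product terms)/(Kc · other reactant terms) = 0.9409 / (9.07 · 1.85) = 0.056074
[I₂] = 0.0561 M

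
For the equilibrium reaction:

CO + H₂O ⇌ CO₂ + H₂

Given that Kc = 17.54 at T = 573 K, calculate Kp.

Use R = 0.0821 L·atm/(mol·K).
K_p = 17.5400

Δn = (moles gaseous products) − (moles gaseous reactants) = 0
T = 573 K; RT = 0.0821 × 573 = 47.0433
Kp = Kc·(RT)^Δn = 17.54 × (47.0433)^0 = 17.54 × 1 = 17.5400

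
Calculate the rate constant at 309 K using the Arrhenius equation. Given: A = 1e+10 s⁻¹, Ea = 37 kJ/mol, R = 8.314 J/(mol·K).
5.56e+03 s⁻¹

k = A·exp(-Ea/(R·T)) = 1e+10·exp(-37000/(8.314·309)) = 1e+10·exp(-14.4023) = 1e+10·5.5608e-07 = 5.56e+03 s⁻¹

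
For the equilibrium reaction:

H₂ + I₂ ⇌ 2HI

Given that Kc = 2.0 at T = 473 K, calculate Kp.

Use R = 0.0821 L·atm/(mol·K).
K_p = 2.0000

Δn = (moles gaseous products) − (moles gaseous reactants) = 0
T = 473 K; RT = 0.0821 × 473 = 38.8333
Kp = Kc·(RT)^Δn = 2.0 × (38.8333)^0 = 2.0 × 1 = 2.0000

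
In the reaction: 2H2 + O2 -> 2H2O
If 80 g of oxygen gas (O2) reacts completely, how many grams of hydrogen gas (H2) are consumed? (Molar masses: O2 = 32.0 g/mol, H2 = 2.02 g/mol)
Moles of O2 = 80 g ÷ 32.0 g/mol = 2.5 mol
Mole ratio: 2 mol H2 / 1 mol O2
Moles of H2 = 2.5 × (2/1) = 5 mol
Mass of H2 = 5 mol × 2.02 g/mol = 10.1 g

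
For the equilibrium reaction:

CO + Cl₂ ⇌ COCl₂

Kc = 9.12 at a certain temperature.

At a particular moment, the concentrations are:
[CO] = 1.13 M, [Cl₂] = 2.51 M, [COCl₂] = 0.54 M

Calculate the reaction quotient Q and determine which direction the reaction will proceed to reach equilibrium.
Q = 0.190, Q < K, reaction proceeds forward (toward products)

Q = ([COCl₂]) / ([CO] × [Cl₂])
  = ((0.54)) / ((1.13)·(2.51)) = 0.54/2.8363 = 0.1904
Since Q = 0.1904 < Kc = 9.12, the reaction proceeds forward (toward products) to reach equilibrium.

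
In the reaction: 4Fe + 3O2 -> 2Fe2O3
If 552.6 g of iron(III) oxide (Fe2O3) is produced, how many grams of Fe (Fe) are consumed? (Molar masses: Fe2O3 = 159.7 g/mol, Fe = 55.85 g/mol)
Moles of Fe2O3 = 552.6 g ÷ 159.7 g/mol = 3.46024 mol
Mole ratio: 4 mol Fe / 2 mol Fe2O3
Moles of Fe = 3.46024 × (4/2) = 6.92048 mol
Mass of Fe = 6.92048 mol × 55.85 g/mol = 386.5 g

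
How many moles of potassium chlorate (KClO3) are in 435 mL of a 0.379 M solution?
Moles = Molarity × Volume (L)
Moles = 0.379 M × 0.435 L = 0.1649 mol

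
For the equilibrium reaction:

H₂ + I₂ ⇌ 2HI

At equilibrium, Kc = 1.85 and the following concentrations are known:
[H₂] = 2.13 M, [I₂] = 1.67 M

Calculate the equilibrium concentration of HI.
[HI] = 2.5653 M

Kc = ([HI]^2) / ([H₂] × [I₂]) = 1.85
[HI]^2 = Kc · (reactant terms)/(other product terms) = 1.85 · 3.5571 / 1 = 6.5806
[HI] = (6.5806)^(1/2) = 2.5653 M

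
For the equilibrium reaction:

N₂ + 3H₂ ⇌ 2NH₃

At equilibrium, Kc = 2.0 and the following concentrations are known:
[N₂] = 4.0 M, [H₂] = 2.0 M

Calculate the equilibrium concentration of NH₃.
[NH₃] = 8.0000 M

Kc = ([NH₃]^2) / ([N₂] × [H₂]^3) = 2.0
[NH₃]^2 = Kc · (reactant terms)/(other product terms) = 2.0 · 32 / 1 = 64
[NH₃] = (64)^(1/2) = 8.0000 M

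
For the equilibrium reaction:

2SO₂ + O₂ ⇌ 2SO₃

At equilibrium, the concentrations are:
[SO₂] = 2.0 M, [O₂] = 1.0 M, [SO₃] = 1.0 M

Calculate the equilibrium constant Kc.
K_c = 0.2500

Kc = ([SO₃]^2) / ([SO₂]^2 × [O₂])
   = ((1.0)^2) / ((2.0)^2·(1.0))
   = 1 / 4 = 0.2500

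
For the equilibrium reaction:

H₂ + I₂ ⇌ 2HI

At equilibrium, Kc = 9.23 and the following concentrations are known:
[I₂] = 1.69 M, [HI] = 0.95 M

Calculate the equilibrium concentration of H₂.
[H₂] = 0.0579 M

Kc = ([HI]^2) / ([H₂] × [I₂]) = 9.23
[H₂]^1 = (product terms)/(Kc · other reactant terms) = 0.9025 / (9.23 · 1.69) = 0.057857
[H₂] = 0.0579 M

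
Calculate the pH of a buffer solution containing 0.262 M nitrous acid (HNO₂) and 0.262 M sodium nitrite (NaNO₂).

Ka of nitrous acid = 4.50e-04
pH = 3.35

pKa = -log(4.50e-04) = 3.35. pH = pKa + log([A⁻]/[HA]) = 3.35 + log(0.262/0.262)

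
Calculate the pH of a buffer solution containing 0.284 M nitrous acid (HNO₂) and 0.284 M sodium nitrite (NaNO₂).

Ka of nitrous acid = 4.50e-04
pH = 3.35

pKa = -log(4.50e-04) = 3.35. pH = pKa + log([A⁻]/[HA]) = 3.35 + log(0.284/0.284)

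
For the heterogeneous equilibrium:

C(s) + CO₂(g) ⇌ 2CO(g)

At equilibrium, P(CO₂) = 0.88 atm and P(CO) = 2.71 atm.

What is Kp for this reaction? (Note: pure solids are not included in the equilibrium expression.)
K_p = 8.346

Solid C is excluded.
Kp = P(CO)²/P(CO₂) = (2.71)²/0.88 = 7.344/0.88 = 8.346.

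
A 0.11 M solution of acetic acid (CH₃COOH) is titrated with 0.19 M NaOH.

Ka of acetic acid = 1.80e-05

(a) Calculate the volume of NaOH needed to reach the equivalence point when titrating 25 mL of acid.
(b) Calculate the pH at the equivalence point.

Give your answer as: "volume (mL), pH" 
V = 14.5 mL, pH = 8.79

(a) At equivalence: moles acid = moles base.
moles acid = 0.11 × 0.025 = 0.00275 mol; V_NaOH = 0.00275/0.19 = 0.01447 L = 14.5 mL.
(b) At equivalence, all acid → conjugate base A⁻ at [A⁻] = 0.00275/0.03947 = 0.06967 M.
Kb = Kw/Ka = 1.0e-14/1.80e-05 = 5.556e-10; [OH⁻] = √(Kb·[A⁻]) = 6.221e-06; pOH = 5.21; pH = 14 − pOH = 8.79.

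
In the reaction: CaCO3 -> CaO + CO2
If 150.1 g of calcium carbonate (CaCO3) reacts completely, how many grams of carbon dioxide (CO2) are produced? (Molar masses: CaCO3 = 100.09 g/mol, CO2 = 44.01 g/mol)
Moles of CaCO3 = 150.1 g ÷ 100.09 g/mol = 1.49965 mol
Mole ratio: 1 mol CO2 / 1 mol CaCO3
Moles of CO2 = 1.49965 × (1/1) = 1.49965 mol
Mass of CO2 = 1.49965 mol × 44.01 g/mol = 66 g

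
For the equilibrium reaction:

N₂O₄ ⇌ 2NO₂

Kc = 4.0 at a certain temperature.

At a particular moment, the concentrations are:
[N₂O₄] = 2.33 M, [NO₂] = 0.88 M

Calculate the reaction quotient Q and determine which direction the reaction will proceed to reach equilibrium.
Q = 0.332, Q < K, reaction proceeds forward (toward products)

Q = ([NO₂]^2) / ([N₂O₄])
  = ((0.88)^2) / ((2.33)) = 0.7744/2.33 = 0.3324
Since Q = 0.3324 < Kc = 4.0, the reaction proceeds forward (toward products) to reach equilibrium.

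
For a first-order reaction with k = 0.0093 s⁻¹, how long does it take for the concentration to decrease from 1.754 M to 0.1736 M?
248.70 s

From ln[A] = ln[A]₀ - k·t: t = ln([A]₀/[A])/k = ln(1.754/0.1736)/0.0093 = ln(10.1037)/0.0093 = 2.3129/0.0093 = 248.70 s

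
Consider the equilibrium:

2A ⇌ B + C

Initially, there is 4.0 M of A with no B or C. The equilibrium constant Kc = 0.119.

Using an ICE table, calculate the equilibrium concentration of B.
[B] = 0.817 M

ICE: [A] = 4.0 − 2x, [B] = [C] = x.
Kc = x²/(4.0 − 2x)² = 0.119 ⇒ √Kc = x/(4.0 − 2x).
x = √0.119·4.0/(1 + 2√0.119) = 0.34496·4.0/1.6899 = 0.81652.
[B] = x = 0.817 M.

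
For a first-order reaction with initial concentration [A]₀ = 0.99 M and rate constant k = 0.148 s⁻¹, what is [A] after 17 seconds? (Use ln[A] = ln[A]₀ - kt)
0.0800 M

ln[A] = ln[A]₀ - k·t = ln(0.99) - (0.148)·(17) = -0.0101 - 2.5160 = -2.5261
[A] = e^(-2.5261) = 0.0800 M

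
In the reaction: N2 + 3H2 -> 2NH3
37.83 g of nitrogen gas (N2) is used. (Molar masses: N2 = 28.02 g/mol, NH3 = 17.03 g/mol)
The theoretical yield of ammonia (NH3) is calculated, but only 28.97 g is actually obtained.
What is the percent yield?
Moles of N2 = 37.83 g ÷ 28.02 g/mol = 1.35011 mol
Mole ratio: 2 mol NH3 / 1 mol N2
Moles of NH3 = 1.35011 × (2/1) = 2.70021 mol
Theoretical yield = 2.70021 mol × 17.03 g/mol = 45.985 g
Actual yield = 28.97 g
Percent yield = (28.97 / 45.985) × 100% = 63.0%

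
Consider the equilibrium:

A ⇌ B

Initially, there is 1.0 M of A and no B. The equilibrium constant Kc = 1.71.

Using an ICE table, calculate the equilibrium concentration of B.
[B] = 0.631 M

ICE: [A] = 1.0 − x, [B] = x.
Kc = x/(1.0 − x) = 1.71 ⇒ x = 1.71·1.0/(1 + 1.71) = 1.71/2.71 = 0.631.
[B] = x = 0.631 M.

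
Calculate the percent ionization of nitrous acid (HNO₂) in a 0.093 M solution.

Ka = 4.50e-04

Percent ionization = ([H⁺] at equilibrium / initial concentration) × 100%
Percent ionization = 6.72%

Let x = [H⁺]. Ka = x²/(C - x) ⇒ x² + (4.50e-04)x - (4.50e-04)(0.093) = 0. x = 6.2481e-03. Percent = (6.2481e-03/0.093) × 100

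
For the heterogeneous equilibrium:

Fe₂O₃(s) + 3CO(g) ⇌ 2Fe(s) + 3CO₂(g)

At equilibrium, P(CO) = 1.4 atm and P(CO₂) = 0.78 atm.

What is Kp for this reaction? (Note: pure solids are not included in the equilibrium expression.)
K_p = 0.173

Solids (Fe₂O₃, Fe) are excluded.
Kp = P(CO₂)³/P(CO)³ = (0.78)³/(1.4)³ = 0.4746/2.744 = 0.173.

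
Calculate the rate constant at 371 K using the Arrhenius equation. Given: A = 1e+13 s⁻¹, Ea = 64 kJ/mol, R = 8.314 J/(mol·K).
9.75e+03 s⁻¹

k = A·exp(-Ea/(R·T)) = 1e+13·exp(-64000/(8.314·371)) = 1e+13·exp(-20.7489) = 1e+13·9.7465e-10 = 9.75e+03 s⁻¹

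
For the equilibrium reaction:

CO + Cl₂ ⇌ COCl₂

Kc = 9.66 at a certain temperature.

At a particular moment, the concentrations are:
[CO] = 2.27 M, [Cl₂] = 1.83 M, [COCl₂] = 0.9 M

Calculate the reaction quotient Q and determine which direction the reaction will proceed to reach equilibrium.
Q = 0.217, Q < K, reaction proceeds forward (toward products)

Q = ([COCl₂]) / ([CO] × [Cl₂])
  = ((0.9)) / ((2.27)·(1.83)) = 0.9/4.1541 = 0.2167
Since Q = 0.2167 < Kc = 9.66, the reaction proceeds forward (toward products) to reach equilibrium.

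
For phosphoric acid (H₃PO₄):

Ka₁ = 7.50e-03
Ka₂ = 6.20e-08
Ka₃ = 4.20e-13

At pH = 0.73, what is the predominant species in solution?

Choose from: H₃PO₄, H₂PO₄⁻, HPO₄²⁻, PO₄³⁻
H₃PO₄

pKa1 = 2.12, pKa2 = 7.21, pKa3 = 12.38. Each pKa is the crossover between adjacent species; pH = 0.73 lies in the region where H₃PO₄ predominates.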